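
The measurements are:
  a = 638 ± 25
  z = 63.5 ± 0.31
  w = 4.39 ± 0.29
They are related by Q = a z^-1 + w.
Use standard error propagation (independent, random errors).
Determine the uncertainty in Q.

Let p = a·z^-1 = 10.0. δp/p = √((1·δa/a)² + (-1·δz/z)²) = √(0.00154 + 2.38e-05) = 0.0395, so δp = 0.397.
Q = p + w: δQ = √(δp² + δw²) = √(0.157 + 0.0841) = 0.491

0.491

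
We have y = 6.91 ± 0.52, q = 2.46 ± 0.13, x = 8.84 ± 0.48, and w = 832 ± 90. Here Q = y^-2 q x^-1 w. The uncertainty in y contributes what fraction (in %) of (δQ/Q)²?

56.5%

(δQ/Q)² = (-2·δy/y)² + (1·δq/q)² + (-1·δx/x)² + (1·δw/w)²
  y term: (-2×0.0753)² = 0.0227
  q term: (1×0.0528)² = 0.00279
  x term: (-1×0.0543)² = 0.00295
  w term: (1×0.108)² = 0.0117
Total = 0.0401. Share from y = 0.0227/0.0401 = 0.565.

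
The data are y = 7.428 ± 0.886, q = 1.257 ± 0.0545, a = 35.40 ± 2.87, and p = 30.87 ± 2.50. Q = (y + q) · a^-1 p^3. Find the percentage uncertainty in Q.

Let u = y + q = 8.685. δu = √(δy² + δq²) = √(0.785 + 0.00297) = 0.888, so δu/u = 0.102.
Q is then a monomial in u, a, p:
δQ/Q = √((δu/u)² + (-1·δa/a)² + (3·δp/p)²) = √(0.0104 + 0.00657 + 0.0590) = 0.276

27.6%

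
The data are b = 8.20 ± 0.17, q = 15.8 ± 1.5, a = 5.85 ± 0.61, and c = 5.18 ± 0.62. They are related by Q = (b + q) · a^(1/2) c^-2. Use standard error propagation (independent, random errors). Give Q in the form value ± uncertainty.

Let u = b + q = 24.0. δu = √(δb² + δq²) = √(0.0289 + 2.25) = 1.51, so δu/u = 0.0629.
Q is then a monomial in u, a, c:
δQ/Q = √((δu/u)² + (½·δa/a)² + (-2·δc/c)²) = √(0.00396 + 0.00272 + 0.0573) = 0.253
Q = 2.16, so δQ = 0.253 × 2.16 = 0.547.

2.16 ± 0.547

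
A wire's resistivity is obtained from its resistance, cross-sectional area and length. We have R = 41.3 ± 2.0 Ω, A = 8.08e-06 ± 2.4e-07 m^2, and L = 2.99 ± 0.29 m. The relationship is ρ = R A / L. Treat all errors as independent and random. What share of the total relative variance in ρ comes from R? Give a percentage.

(δρ/ρ)² = (1·δR/R)² + (1·δA/A)² + (-1·δL/L)²
  R term: (1×0.0484)² = 0.00235
  A term: (1×0.0297)² = 0.000882
  L term: (-1×0.0970)² = 0.00941
Total = 0.0126. Share from R = 0.00235/0.0126 = 0.186.

18.6%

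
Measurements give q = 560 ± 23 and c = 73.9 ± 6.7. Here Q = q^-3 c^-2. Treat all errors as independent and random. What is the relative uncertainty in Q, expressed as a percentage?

21.9%

For a monomial Q ∝ q^-3, c^-2, fractional errors add in quadrature:
  (-3·δq/q)² = (-3×0.0411)² = 0.0152;  (-2·δc/c)² = (-2×0.0907)² = 0.0329
δQ/Q = √(0.0481) = 0.219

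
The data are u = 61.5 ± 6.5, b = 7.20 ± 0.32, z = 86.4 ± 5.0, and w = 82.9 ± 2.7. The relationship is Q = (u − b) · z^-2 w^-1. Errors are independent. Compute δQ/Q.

Let h = u − b = 54.3. δh = √(δu² + δb²) = √(42.2 + 0.102) = 6.51, so δh/h = 0.120.
Q is then a monomial in h, z, w:
δQ/Q = √((δh/h)² + (-2·δz/z)² + (-1·δw/w)²) = √(0.0144 + 0.0134 + 0.00106) = 0.170

0.170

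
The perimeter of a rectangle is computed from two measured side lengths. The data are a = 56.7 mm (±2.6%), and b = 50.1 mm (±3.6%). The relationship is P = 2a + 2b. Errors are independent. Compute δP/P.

0.0218

P is a linear combination, so absolute uncertainties add in quadrature:
  (2·δa)² = 8.69;  (2·δb)² = 13.0
δP = √(21.7) = 4.66 mm
P = 214 mm, so δP/P = 4.66/214 = 0.0218.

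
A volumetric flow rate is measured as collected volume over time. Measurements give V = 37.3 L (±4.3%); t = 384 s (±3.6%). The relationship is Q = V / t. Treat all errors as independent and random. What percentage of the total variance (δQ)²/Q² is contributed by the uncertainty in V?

(δQ/Q)² = (1·δV/V)² + (-1·δt/t)²
  V term: (1×0.0430)² = 0.00185
  t term: (-1×0.0360)² = 0.00130
Total = 0.00315. Share from V = 0.00185/0.00315 = 0.588.

58.8%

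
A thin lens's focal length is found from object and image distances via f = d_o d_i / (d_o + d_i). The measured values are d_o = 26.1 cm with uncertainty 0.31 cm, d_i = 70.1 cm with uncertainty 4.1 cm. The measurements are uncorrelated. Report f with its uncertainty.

∂f/∂d_o = (d_i/(d_o+d_i))² = 0.531;  ∂f/∂d_i = (d_o/(d_o+d_i))² = 0.0736
δf = √((∂f/∂d_o · δd_o)² + (∂f/∂d_i · δd_i)²) = √(0.0271 + 0.0911) = 0.344 cm
f = 19.0 cm.

19.0 ± 0.344 cm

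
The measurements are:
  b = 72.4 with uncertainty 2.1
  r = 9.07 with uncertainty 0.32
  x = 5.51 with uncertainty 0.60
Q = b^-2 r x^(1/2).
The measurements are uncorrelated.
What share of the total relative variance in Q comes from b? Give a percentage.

(δQ/Q)² = (-2·δb/b)² + (1·δr/r)² + (½·δx/x)²
  b term: (-2×0.0290)² = 0.00337
  r term: (1×0.0353)² = 0.00124
  x term: (0.5×0.109)² = 0.00296
Total = 0.00757. Share from b = 0.00337/0.00757 = 0.444.

44.4%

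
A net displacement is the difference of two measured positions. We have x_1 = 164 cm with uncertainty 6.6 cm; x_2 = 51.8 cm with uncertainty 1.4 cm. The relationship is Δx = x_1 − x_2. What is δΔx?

Each term contributes (cᵢ δxᵢ)² to (δΔx)²:
  (δx_1)² = 43.6;  (δx_2)² = 1.96
δΔx = √(45.5) = 6.75 cm

6.75 cm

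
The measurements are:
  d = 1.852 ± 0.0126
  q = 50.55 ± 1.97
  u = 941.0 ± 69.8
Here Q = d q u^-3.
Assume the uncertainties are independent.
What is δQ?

2.54e-08

Products/powers → add relative errors in quadrature, weighted by exponent:
  (1·δd/d)² = (1×0.00680)² = 4.63e-05;  (1·δq/q)² = (1×0.0390)² = 0.00152;  (-3·δu/u)² = (-3×0.0742)² = 0.0495
δQ/Q = √(0.0511) = 0.226
Q = 1.124e-07, so δQ = 0.226 × 1.124e-07 = 2.54e-08.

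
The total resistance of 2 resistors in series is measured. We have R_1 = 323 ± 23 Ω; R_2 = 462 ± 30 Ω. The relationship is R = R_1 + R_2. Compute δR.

37.8 Ω

Each term contributes (cᵢ δxᵢ)² to (δR)²:
  (δR_1)² = 529;  (δR_2)² = 900
δR = √(1430) = 37.8 Ω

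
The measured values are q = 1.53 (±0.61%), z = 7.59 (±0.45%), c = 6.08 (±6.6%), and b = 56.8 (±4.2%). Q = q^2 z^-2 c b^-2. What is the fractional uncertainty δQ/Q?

Q is a product of powers, so relative uncertainties combine in quadrature:
  (2·δq/q)² = (2×0.00610)² = 0.000149;  (-2·δz/z)² = (-2×0.00450)² = 8.1e-05;  (1·δc/c)² = (1×0.0660)² = 0.00436;  (-2·δb/b)² = (-2×0.0420)² = 0.00706
δQ/Q = √(0.0116) = 0.108

0.108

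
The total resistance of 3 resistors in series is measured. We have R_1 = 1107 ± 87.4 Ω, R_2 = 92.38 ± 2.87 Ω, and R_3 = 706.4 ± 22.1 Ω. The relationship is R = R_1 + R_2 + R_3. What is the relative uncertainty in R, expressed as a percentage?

R is a linear combination, so absolute uncertainties add in quadrature:
  (δR_1)² = 7640;  (δR_2)² = 8.24;  (δR_3)² = 488
δR = √(8140) = 90.2 Ω
R = 1906 Ω, so δR/R = 90.2/1906 = 0.0473.

4.73%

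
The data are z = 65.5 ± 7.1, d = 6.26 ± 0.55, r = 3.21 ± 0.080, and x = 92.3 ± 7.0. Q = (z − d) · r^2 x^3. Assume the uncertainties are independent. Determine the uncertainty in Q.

1.26e+08

Let u = z − d = 59.2. δu = √(δz² + δd²) = √(50.4 + 0.303) = 7.12, so δu/u = 0.120.
Q is then a monomial in u, r, x:
δQ/Q = √((δu/u)² + (2·δr/r)² + (3·δx/x)²) = √(0.0145 + 0.00248 + 0.0518) = 0.262
Q = 4.8e+08, so δQ = 0.262 × 4.8e+08 = 1.26e+08.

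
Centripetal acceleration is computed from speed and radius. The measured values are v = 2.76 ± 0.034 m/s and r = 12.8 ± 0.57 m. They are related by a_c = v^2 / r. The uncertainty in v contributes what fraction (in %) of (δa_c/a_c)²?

23.4%

(δa_c/a_c)² = (2·δv/v)² + (-1·δr/r)²
  v term: (2×0.0123)² = 0.000607
  r term: (-1×0.0445)² = 0.00198
Total = 0.00259. Share from v = 0.000607/0.00259 = 0.234.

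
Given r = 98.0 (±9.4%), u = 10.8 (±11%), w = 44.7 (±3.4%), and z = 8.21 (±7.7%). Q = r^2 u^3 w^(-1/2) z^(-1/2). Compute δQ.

Relative error in a monomial: (δQ/Q)² = Σ (nᵢ · δxᵢ/xᵢ)².
  (2·δr/r)² = (2×0.0940)² = 0.0353;  (3·δu/u)² = (3×0.110)² = 0.109;  (−½·δw/w)² = (-0.5×0.0340)² = 0.000289;  (−½·δz/z)² = (-0.5×0.0770)² = 0.00148
δQ/Q = √(0.146) = 0.382
Q = 6.32e+05, so δQ = 0.382 × 6.32e+05 = 2.41e+05.

2.41e+05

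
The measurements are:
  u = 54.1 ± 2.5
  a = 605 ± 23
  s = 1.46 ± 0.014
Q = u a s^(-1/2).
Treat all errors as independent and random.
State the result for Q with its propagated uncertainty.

Since Q is a product/quotient, work with relative uncertainties:
  (1·δu/u)² = (1×0.0462)² = 0.00214;  (1·δa/a)² = (1×0.0380)² = 0.00145;  (−½·δs/s)² = (-0.5×0.00959)² = 2.3e-05
δQ/Q = √(0.00360) = 0.0600
Q = 27100, so δQ = 0.0600 × 27100 = 1630.

27100 ± 1630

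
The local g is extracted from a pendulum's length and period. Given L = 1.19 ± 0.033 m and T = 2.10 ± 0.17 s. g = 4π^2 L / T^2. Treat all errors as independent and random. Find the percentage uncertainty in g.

Products/powers → add relative errors in quadrature, weighted by exponent:
  (1·δL/L)² = (1×0.0277)² = 0.000769;  (-2·δT/T)² = (-2×0.0810)² = 0.0262
δg/g = √(0.0270) = 0.164

16.4%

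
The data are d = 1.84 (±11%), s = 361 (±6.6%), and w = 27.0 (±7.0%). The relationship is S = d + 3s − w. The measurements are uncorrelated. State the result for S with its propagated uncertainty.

1060 ± 71.5

S is a linear combination, so absolute uncertainties add in quadrature:
  (δd)² = 0.0410;  (3·δs)² = 5110;  (δw)² = 3.57
δS = √(5110) = 71.5
S = 1060.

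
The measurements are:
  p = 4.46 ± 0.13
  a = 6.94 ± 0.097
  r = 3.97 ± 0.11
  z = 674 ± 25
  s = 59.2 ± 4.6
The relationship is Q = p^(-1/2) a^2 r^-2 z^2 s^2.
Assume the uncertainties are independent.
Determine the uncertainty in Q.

4.23e+08

Since Q is a product/quotient, work with relative uncertainties:
  (−½·δp/p)² = (-0.5×0.0291)² = 0.000212;  (2·δa/a)² = (2×0.0140)² = 0.000781;  (-2·δr/r)² = (-2×0.0277)² = 0.00307;  (2·δz/z)² = (2×0.0371)² = 0.00550;  (2·δs/s)² = (2×0.0777)² = 0.0242
δQ/Q = √(0.0337) = 0.184
Q = 2.3e+09, so δQ = 0.184 × 2.3e+09 = 4.23e+08.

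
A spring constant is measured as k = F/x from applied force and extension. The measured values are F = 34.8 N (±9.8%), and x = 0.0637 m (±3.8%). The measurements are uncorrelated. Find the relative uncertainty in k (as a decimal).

0.105

Relative error in a monomial: (δk/k)² = Σ (nᵢ · δxᵢ/xᵢ)².
  (1·δF/F)² = (1×0.0980)² = 0.00960;  (-1·δx/x)² = (-1×0.0380)² = 0.00144
δk/k = √(0.0110) = 0.105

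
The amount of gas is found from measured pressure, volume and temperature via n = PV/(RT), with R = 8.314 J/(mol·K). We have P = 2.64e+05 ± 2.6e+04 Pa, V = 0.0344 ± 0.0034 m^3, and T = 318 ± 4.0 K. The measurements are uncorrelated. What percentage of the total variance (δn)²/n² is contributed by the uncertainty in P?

49.4%

(δn/n)² = (1·δP/P)² + (1·δV/V)² + (-1·δT/T)²
  P term: (1×0.0985)² = 0.00970
  V term: (1×0.0988)² = 0.00977
  T term: (-1×0.0126)² = 0.000158
Total = 0.0196. Share from P = 0.00970/0.0196 = 0.494.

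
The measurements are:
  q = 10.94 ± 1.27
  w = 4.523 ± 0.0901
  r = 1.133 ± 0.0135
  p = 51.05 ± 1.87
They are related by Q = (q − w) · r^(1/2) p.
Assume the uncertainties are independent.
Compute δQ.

70.4

Let u = q − w = 6.417. δu = √(δq² + δw²) = √(1.61 + 0.00812) = 1.27, so δu/u = 0.198.
Q is then a monomial in u, r, p:
δQ/Q = √((δu/u)² + (½·δr/r)² + (1·δp/p)²) = √(0.0394 + 3.55e-05 + 0.00134) = 0.202
Q = 348.7, so δQ = 0.202 × 348.7 = 70.4.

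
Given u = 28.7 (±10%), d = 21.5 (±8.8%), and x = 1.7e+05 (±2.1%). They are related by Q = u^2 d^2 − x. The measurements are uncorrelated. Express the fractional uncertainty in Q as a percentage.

48.2%

Let p = u^2·d^2 = 3.81e+05. δp/p = √((2·δu/u)² + (2·δd/d)²) = √(0.0400 + 0.0310) = 0.266, so δp = 1.01e+05.
Q = p − x: δQ = √(δp² + δx²) = √(1.03e+10 + 1.27e+07) = 1.01e+05
Q = 2.11e+05, so δQ/Q = 1.01e+05/2.11e+05 = 0.482.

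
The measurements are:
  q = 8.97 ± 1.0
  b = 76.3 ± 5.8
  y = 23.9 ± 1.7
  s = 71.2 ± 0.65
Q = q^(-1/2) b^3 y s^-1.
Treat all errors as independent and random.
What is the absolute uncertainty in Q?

Relative error in a monomial: (δQ/Q)² = Σ (nᵢ · δxᵢ/xᵢ)².
  (−½·δq/q)² = (-0.5×0.111)² = 0.00311;  (3·δb/b)² = (3×0.0760)² = 0.0520;  (1·δy/y)² = (1×0.0711)² = 0.00506;  (-1·δs/s)² = (-1×0.00913)² = 8.33e-05
δQ/Q = √(0.0603) = 0.245
Q = 49800, so δQ = 0.245 × 49800 = 12200.

12200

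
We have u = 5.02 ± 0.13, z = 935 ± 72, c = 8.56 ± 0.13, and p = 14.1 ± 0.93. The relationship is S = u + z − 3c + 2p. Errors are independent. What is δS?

72.0

S is a linear combination, so absolute uncertainties add in quadrature:
  (δu)² = 0.0169;  (δz)² = 5180;  (3·δc)² = 0.152;  (2·δp)² = 3.46
δS = √(5190) = 72.0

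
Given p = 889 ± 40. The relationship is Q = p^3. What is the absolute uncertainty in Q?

Each factor contributes (exponent × relative error)² to (δQ/Q)²:
  (3·δp/p)² = (3×0.0450)² = 0.0182
δQ/Q = √(0.0182) = 0.135
Q = 7.03e+08, so δQ = 0.135 × 7.03e+08 = 9.48e+07.

9.48e+07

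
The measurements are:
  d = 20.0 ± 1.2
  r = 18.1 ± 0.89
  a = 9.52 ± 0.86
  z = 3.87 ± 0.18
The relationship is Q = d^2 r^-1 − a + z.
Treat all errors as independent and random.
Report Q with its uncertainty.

Let p = d^2·r^-1 = 22.1. δp/p = √((2·δd/d)² + (-1·δr/r)²) = √(0.0144 + 0.00242) = 0.130, so δp = 2.87.
Q = p − a + z: δQ = √(δp² + δa² + δz²) = √(8.21 + 0.740 + 0.0324) = 3.00
Q = 16.4.

16.4 ± 3.00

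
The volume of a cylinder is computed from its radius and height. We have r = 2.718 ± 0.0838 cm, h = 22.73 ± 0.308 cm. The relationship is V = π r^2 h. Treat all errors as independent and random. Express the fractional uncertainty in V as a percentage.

6.31%

V is a product of powers, so relative uncertainties combine in quadrature:
  (2·δr/r)² = (2×0.0308)² = 0.00380;  (1·δh/h)² = (1×0.0136)² = 0.000184
δV/V = √(0.00399) = 0.0631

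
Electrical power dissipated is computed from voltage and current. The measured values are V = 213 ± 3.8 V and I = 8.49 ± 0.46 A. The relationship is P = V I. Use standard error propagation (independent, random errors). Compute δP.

P is a product of powers, so relative uncertainties combine in quadrature:
  (1·δV/V)² = (1×0.0178)² = 0.000318;  (1·δI/I)² = (1×0.0542)² = 0.00294
δP/P = √(0.00325) = 0.0570
P = 1810 W, so δP = 0.0570 × 1810 = 103 W.

103 W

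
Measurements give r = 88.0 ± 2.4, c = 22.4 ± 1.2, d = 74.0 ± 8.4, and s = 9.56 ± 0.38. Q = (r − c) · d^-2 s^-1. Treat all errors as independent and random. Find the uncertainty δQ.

Let u = r − c = 65.6. δu = √(δr² + δc²) = √(5.76 + 1.44) = 2.68, so δu/u = 0.0409.
Q is then a monomial in u, d, s:
δQ/Q = √((δu/u)² + (-2·δd/d)² + (-1·δs/s)²) = √(0.00167 + 0.0515 + 0.00158) = 0.234
Q = 0.00125, so δQ = 0.234 × 0.00125 = 0.000293.

0.000293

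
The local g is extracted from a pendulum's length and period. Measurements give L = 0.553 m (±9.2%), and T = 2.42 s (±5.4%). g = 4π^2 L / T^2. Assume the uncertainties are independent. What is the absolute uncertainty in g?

0.529 m/s^2

Since g is a product/quotient, work with relative uncertainties:
  (1·δL/L)² = (1×0.0920)² = 0.00846;  (-2·δT/T)² = (-2×0.0540)² = 0.0117
δg/g = √(0.0201) = 0.142
g = 3.73 m/s^2, so δg = 0.142 × 3.73 = 0.529 m/s^2.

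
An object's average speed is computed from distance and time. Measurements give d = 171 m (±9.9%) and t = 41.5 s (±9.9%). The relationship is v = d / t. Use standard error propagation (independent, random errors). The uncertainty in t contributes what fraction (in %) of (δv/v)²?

50.0%

(δv/v)² = (1·δd/d)² + (-1·δt/t)²
  d term: (1×0.0990)² = 0.00980
  t term: (-1×0.0990)² = 0.00980
Total = 0.0196. Share from t = 0.00980/0.0196 = 0.500.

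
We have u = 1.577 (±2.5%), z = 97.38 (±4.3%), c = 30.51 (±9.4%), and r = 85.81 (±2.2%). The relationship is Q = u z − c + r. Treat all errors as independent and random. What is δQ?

Let p = u·z = 153.6. δp/p = √((1·δu/u)² + (1·δz/z)²) = √(0.000625 + 0.00185) = 0.0497, so δp = 7.64.
Q = p − c + r: δQ = √(δp² + δc² + δr²) = √(58.3 + 8.23 + 3.56) = 8.37

8.37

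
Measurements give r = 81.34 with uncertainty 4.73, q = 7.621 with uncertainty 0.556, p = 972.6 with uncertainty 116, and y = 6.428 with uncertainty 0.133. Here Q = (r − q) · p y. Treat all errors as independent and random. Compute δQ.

63200

Let u = r − q = 73.72. δu = √(δr² + δq²) = √(22.4 + 0.309) = 4.76, so δu/u = 0.0646.
Q is then a monomial in u, p, y:
δQ/Q = √((δu/u)² + (1·δp/p)² + (1·δy/y)²) = √(0.00417 + 0.0142 + 0.000428) = 0.137
Q = 460900, so δQ = 0.137 × 460900 = 63200.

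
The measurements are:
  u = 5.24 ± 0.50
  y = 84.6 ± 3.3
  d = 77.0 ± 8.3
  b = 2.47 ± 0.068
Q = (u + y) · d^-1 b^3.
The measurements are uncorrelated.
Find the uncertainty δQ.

2.48

Let w = u + y = 89.8. δw = √(δu² + δy²) = √(0.250 + 10.9) = 3.34, so δw/w = 0.0372.
Q is then a monomial in w, d, b:
δQ/Q = √((δw/w)² + (-1·δd/d)² + (3·δb/b)²) = √(0.00138 + 0.0116 + 0.00682) = 0.141
Q = 17.6, so δQ = 0.141 × 17.6 = 2.48.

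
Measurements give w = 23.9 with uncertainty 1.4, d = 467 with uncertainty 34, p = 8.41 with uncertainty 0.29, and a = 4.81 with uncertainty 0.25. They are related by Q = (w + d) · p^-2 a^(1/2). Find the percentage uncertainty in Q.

Let u = w + d = 491. δu = √(δw² + δd²) = √(1.96 + 1160) = 34.0, so δu/u = 0.0693.
Q is then a monomial in u, p, a:
δQ/Q = √((δu/u)² + (-2·δp/p)² + (½·δa/a)²) = √(0.00481 + 0.00476 + 0.000675) = 0.101

10.1%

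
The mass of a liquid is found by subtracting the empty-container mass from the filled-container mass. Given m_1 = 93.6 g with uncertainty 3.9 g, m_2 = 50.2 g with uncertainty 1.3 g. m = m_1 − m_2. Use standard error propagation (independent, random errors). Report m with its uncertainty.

Absolute uncertainties add in quadrature for a linear combination:
  (δm_1)² = 15.2;  (δm_2)² = 1.69
δm = √(16.9) = 4.11 g
m = 43.4 g.

43.4 ± 4.11 g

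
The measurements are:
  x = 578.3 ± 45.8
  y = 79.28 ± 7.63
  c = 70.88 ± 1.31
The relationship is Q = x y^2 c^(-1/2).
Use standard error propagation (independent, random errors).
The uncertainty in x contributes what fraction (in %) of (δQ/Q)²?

(δQ/Q)² = (1·δx/x)² + (2·δy/y)² + (−½·δc/c)²
  x term: (1×0.0792)² = 0.00627
  y term: (2×0.0962)² = 0.0370
  c term: (-0.5×0.0185)² = 8.54e-05
Total = 0.0434. Share from x = 0.00627/0.0434 = 0.144.

14.4%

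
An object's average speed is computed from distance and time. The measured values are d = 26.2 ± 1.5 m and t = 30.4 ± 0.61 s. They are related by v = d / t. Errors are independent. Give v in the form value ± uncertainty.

v is a product of powers, so relative uncertainties combine in quadrature:
  (1·δd/d)² = (1×0.0573)² = 0.00328;  (-1·δt/t)² = (-1×0.0201)² = 0.000403
δv/v = √(0.00368) = 0.0607
v = 0.862 m/s, so δv = 0.0607 × 0.862 = 0.0523 m/s.

0.862 ± 0.0523 m/s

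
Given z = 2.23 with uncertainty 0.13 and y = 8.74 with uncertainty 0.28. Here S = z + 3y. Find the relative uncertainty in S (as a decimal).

0.0299

For a sum/difference, combine absolute errors in quadrature:
  (δz)² = 0.0169;  (3·δy)² = 0.706
δS = √(0.723) = 0.850
S = 28.4, so δS/S = 0.850/28.4 = 0.0299.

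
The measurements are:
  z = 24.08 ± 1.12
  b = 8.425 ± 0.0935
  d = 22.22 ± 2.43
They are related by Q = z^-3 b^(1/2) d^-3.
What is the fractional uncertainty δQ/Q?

0.357

Each factor contributes (exponent × relative error)² to (δQ/Q)²:
  (-3·δz/z)² = (-3×0.0465)² = 0.0195;  (½·δb/b)² = (0.5×0.0111)² = 3.08e-05;  (-3·δd/d)² = (-3×0.109)² = 0.108
δQ/Q = √(0.127) = 0.357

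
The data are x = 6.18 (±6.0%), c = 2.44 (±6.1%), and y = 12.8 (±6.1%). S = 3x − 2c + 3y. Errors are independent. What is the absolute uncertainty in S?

2.61

S is a linear combination, so absolute uncertainties add in quadrature:
  (3·δx)² = 1.24;  (2·δc)² = 0.0886;  (3·δy)² = 5.49
δS = √(6.81) = 2.61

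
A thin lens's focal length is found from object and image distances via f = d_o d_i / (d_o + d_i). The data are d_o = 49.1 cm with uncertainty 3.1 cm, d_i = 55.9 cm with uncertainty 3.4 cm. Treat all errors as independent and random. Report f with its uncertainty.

26.1 ± 1.15 cm

∂f/∂d_o = (d_i/(d_o+d_i))² = 0.283;  ∂f/∂d_i = (d_o/(d_o+d_i))² = 0.219
δf = √((∂f/∂d_o · δd_o)² + (∂f/∂d_i · δd_i)²) = √(0.772 + 0.553) = 1.15 cm
f = 26.1 cm.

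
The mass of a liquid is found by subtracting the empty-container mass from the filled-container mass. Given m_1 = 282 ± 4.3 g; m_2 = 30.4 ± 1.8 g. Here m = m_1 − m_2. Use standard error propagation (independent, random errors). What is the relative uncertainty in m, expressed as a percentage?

1.85%

Absolute uncertainties add in quadrature for a linear combination:
  (δm_1)² = 18.5;  (δm_2)² = 3.24
δm = √(21.7) = 4.66 g
m = 252 g, so δm/m = 4.66/252 = 0.0185.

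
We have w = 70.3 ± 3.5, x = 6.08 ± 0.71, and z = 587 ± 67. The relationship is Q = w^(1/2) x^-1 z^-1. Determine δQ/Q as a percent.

Q is a product of powers, so relative uncertainties combine in quadrature:
  (½·δw/w)² = (0.5×0.0498)² = 0.000620;  (-1·δx/x)² = (-1×0.117)² = 0.0136;  (-1·δz/z)² = (-1×0.114)² = 0.0130
δQ/Q = √(0.0273) = 0.165

16.5%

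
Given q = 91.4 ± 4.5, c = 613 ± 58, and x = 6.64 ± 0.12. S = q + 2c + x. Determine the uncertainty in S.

Sums and differences: (δS)² = Σ (cᵢ δxᵢ)².
  (δq)² = 20.2;  (2·δc)² = 13500;  (δx)² = 0.0144
δS = √(13500) = 116

116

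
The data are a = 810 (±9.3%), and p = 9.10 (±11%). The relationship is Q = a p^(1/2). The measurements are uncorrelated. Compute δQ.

For a monomial Q ∝ a, p^(1/2), fractional errors add in quadrature:
  (1·δa/a)² = (1×0.0930)² = 0.00865;  (½·δp/p)² = (0.5×0.110)² = 0.00302
δQ/Q = √(0.0117) = 0.108
Q = 2440, so δQ = 0.108 × 2440 = 264.

264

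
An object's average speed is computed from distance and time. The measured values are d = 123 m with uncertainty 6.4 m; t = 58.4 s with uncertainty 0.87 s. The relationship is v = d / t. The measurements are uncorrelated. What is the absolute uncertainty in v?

For a monomial v ∝ d, t^-1, fractional errors add in quadrature:
  (1·δd/d)² = (1×0.0520)² = 0.00271;  (-1·δt/t)² = (-1×0.0149)² = 0.000222
δv/v = √(0.00293) = 0.0541
v = 2.11 m/s, so δv = 0.0541 × 2.11 = 0.114 m/s.

0.114 m/s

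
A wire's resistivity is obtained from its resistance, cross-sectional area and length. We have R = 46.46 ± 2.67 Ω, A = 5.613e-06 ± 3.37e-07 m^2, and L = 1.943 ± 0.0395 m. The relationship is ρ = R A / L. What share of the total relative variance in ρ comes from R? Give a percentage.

45.1%

(δρ/ρ)² = (1·δR/R)² + (1·δA/A)² + (-1·δL/L)²
  R term: (1×0.0575)² = 0.00330
  A term: (1×0.0600)² = 0.00360
  L term: (-1×0.0203)² = 0.000413
Total = 0.00732. Share from R = 0.00330/0.00732 = 0.451.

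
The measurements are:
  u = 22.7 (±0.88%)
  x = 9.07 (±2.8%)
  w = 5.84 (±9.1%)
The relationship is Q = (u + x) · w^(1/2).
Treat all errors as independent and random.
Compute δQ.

3.58

Let h = u + x = 31.8. δh = √(δu² + δx²) = √(0.0399 + 0.0645) = 0.323, so δh/h = 0.0102.
Q is then a monomial in h, w:
δQ/Q = √((δh/h)² + (½·δw/w)²) = √(0.000103 + 0.00207) = 0.0466
Q = 76.8, so δQ = 0.0466 × 76.8 = 3.58.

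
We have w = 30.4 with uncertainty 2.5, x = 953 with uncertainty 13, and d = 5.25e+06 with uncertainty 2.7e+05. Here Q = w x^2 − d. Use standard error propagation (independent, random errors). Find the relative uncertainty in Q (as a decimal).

0.108

Let p = w·x^2 = 2.76e+07. δp/p = √((1·δw/w)² + (2·δx/x)²) = √(0.00676 + 0.000744) = 0.0866, so δp = 2.39e+06.
Q = p − d: δQ = √(δp² + δd²) = √(5.72e+12 + 7.29e+10) = 2.41e+06
Q = 2.24e+07, so δQ/Q = 2.41e+06/2.24e+07 = 0.108.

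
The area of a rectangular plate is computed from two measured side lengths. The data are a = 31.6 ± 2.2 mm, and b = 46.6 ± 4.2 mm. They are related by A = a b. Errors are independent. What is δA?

Since A is a product/quotient, work with relative uncertainties:
  (1·δa/a)² = (1×0.0696)² = 0.00485;  (1·δb/b)² = (1×0.0901)² = 0.00812
δA/A = √(0.0130) = 0.114
A = 1470 mm^2, so δA = 0.114 × 1470 = 168 mm^2.

168 mm^2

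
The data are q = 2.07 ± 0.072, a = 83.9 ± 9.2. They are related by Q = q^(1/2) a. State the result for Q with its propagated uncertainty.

121 ± 13.4

Each factor contributes (exponent × relative error)² to (δQ/Q)²:
  (½·δq/q)² = (0.5×0.0348)² = 0.000302;  (1·δa/a)² = (1×0.110)² = 0.0120
δQ/Q = √(0.0123) = 0.111
Q = 121, so δQ = 0.111 × 121 = 13.4.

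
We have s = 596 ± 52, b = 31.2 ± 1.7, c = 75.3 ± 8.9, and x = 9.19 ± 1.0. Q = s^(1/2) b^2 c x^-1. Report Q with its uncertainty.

(1.95 ± 0.387) × 10^5

Q is a product of powers, so relative uncertainties combine in quadrature:
  (½·δs/s)² = (0.5×0.0872)² = 0.00190;  (2·δb/b)² = (2×0.0545)² = 0.0119;  (1·δc/c)² = (1×0.118)² = 0.0140;  (-1·δx/x)² = (-1×0.109)² = 0.0118
δQ/Q = √(0.0396) = 0.199
Q = 1.95e+05, so δQ = 0.199 × 1.95e+05 = 38700.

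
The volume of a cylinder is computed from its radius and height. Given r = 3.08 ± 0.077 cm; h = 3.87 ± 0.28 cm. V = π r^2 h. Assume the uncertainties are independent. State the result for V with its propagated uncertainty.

Since V is a product/quotient, work with relative uncertainties:
  (2·δr/r)² = (2×0.0250)² = 0.00250;  (1·δh/h)² = (1×0.0724)² = 0.00523
δV/V = √(0.00773) = 0.0879
V = 115 cm^3, so δV = 0.0879 × 115 = 10.1 cm^3.

115 ± 10.1 cm^3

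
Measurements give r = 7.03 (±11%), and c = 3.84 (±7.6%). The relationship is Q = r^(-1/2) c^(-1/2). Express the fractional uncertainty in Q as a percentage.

Since Q is a product/quotient, work with relative uncertainties:
  (−½·δr/r)² = (-0.5×0.110)² = 0.00302;  (−½·δc/c)² = (-0.5×0.0760)² = 0.00144
δQ/Q = √(0.00447) = 0.0669

6.69%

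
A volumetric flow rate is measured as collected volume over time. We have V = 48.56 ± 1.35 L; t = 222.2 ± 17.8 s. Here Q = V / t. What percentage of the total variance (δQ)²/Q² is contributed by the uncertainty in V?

10.7%

(δQ/Q)² = (1·δV/V)² + (-1·δt/t)²
  V term: (1×0.0278)² = 0.000773
  t term: (-1×0.0801)² = 0.00642
Total = 0.00719. Share from V = 0.000773/0.00719 = 0.107.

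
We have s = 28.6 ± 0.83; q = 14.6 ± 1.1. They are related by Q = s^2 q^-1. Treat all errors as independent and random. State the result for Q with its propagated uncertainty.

Q is a product of powers, so relative uncertainties combine in quadrature:
  (2·δs/s)² = (2×0.0290)² = 0.00337;  (-1·δq/q)² = (-1×0.0753)² = 0.00568
δQ/Q = √(0.00905) = 0.0951
Q = 56.0, so δQ = 0.0951 × 56.0 = 5.33.

56.0 ± 5.33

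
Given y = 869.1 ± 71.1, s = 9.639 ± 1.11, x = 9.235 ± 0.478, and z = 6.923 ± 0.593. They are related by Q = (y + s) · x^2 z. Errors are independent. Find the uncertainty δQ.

Let u = y + s = 878.7. δu = √(δy² + δs²) = √(5060 + 1.23) = 71.1, so δu/u = 0.0809.
Q is then a monomial in u, x, z:
δQ/Q = √((δu/u)² + (2·δx/x)² + (1·δz/z)²) = √(0.00655 + 0.0107 + 0.00734) = 0.157
Q = 518800, so δQ = 0.157 × 518800 = 81400.

81400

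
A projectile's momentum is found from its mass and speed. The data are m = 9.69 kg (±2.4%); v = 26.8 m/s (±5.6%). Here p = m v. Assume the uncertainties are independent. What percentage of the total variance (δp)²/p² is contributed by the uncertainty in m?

15.5%

(δp/p)² = (1·δm/m)² + (1·δv/v)²
  m term: (1×0.0240)² = 0.000576
  v term: (1×0.0560)² = 0.00314
Total = 0.00371. Share from m = 0.000576/0.00371 = 0.155.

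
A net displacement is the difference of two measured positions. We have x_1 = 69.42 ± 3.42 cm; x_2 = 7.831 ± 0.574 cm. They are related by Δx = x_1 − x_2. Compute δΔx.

3.47 cm

Absolute uncertainties add in quadrature for a linear combination:
  (δx_1)² = 11.7;  (δx_2)² = 0.329
δΔx = √(12.0) = 3.47 cm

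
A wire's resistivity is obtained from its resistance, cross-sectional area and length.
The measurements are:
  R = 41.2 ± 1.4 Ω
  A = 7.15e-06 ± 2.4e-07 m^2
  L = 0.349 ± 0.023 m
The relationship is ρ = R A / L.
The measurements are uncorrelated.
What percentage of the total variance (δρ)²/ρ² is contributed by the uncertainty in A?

(δρ/ρ)² = (1·δR/R)² + (1·δA/A)² + (-1·δL/L)²
  R term: (1×0.0340)² = 0.00115
  A term: (1×0.0336)² = 0.00113
  L term: (-1×0.0659)² = 0.00434
Total = 0.00662. Share from A = 0.00113/0.00662 = 0.170.

17.0%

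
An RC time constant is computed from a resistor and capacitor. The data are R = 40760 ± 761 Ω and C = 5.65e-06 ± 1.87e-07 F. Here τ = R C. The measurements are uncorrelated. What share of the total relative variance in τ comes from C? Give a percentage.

(δτ/τ)² = (1·δR/R)² + (1·δC/C)²
  R term: (1×0.0187)² = 0.000349
  C term: (1×0.0331)² = 0.00110
Total = 0.00144. Share from C = 0.00110/0.00144 = 0.759.

75.9%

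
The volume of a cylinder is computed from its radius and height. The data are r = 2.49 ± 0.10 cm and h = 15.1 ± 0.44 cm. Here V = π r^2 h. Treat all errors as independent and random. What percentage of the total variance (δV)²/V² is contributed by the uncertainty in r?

(δV/V)² = (2·δr/r)² + (1·δh/h)²
  r term: (2×0.0402)² = 0.00645
  h term: (1×0.0291)² = 0.000849
Total = 0.00730. Share from r = 0.00645/0.00730 = 0.884.

88.4%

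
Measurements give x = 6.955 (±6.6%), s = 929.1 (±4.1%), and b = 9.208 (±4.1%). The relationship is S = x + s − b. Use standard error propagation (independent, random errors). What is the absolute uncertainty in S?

S is a linear combination, so absolute uncertainties add in quadrature:
  (δx)² = 0.211;  (δs)² = 1450;  (δb)² = 0.143
δS = √(1450) = 38.1

38.1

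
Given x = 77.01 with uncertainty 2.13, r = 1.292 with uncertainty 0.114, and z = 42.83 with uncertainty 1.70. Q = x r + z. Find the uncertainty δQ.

Let p = x·r = 99.50. δp/p = √((1·δx/x)² + (1·δr/r)²) = √(0.000765 + 0.00779) = 0.0925, so δp = 9.20.
Q = p + z: δQ = √(δp² + δz²) = √(84.6 + 2.89) = 9.36

9.36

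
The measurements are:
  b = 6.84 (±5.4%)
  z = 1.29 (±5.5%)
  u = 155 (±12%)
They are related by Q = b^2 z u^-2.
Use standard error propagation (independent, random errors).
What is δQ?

0.000675

Each factor contributes (exponent × relative error)² to (δQ/Q)²:
  (2·δb/b)² = (2×0.0540)² = 0.0117;  (1·δz/z)² = (1×0.0550)² = 0.00302;  (-2·δu/u)² = (-2×0.120)² = 0.0576
δQ/Q = √(0.0723) = 0.269
Q = 0.00251, so δQ = 0.269 × 0.00251 = 0.000675.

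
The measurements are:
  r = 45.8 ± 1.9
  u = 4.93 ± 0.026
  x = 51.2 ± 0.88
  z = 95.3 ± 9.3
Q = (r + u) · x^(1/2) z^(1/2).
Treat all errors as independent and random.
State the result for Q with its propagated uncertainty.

Let w = r + u = 50.7. δw = √(δr² + δu²) = √(3.61 + 0.000676) = 1.90, so δw/w = 0.0375.
Q is then a monomial in w, x, z:
δQ/Q = √((δw/w)² + (½·δx/x)² + (½·δz/z)²) = √(0.00140 + 7.39e-05 + 0.00238) = 0.0621
Q = 3540, so δQ = 0.0621 × 3540 = 220.

3540 ± 220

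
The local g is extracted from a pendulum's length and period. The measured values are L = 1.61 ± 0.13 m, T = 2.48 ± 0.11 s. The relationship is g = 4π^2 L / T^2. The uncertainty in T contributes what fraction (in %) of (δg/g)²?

(δg/g)² = (1·δL/L)² + (-2·δT/T)²
  L term: (1×0.0807)² = 0.00652
  T term: (-2×0.0444)² = 0.00787
Total = 0.0144. Share from T = 0.00787/0.0144 = 0.547.

54.7%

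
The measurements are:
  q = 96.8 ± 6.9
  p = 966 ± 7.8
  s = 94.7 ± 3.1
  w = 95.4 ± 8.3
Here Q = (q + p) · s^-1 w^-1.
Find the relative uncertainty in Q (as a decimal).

Let u = q + p = 1060. δu = √(δq² + δp²) = √(47.6 + 60.8) = 10.4, so δu/u = 0.00980.
Q is then a monomial in u, s, w:
δQ/Q = √((δu/u)² + (-1·δs/s)² + (-1·δw/w)²) = √(9.6e-05 + 0.00107 + 0.00757) = 0.0935

0.0935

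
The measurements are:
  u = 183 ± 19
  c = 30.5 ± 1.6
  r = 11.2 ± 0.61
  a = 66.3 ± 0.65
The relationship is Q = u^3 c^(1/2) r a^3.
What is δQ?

3.52e+13

For a monomial Q ∝ u^3, c^(1/2), r, a^3, fractional errors add in quadrature:
  (3·δu/u)² = (3×0.104)² = 0.0970;  (½·δc/c)² = (0.5×0.0525)² = 0.000688;  (1·δr/r)² = (1×0.0545)² = 0.00297;  (3·δa/a)² = (3×0.00980)² = 0.000865
δQ/Q = √(0.102) = 0.319
Q = 1.1e+14, so δQ = 0.319 × 1.1e+14 = 3.52e+13.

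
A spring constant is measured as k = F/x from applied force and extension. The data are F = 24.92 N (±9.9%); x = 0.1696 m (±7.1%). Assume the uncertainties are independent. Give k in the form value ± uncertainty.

146.9 ± 17.9 N/m

For a monomial k ∝ F, x^-1, fractional errors add in quadrature:
  (1·δF/F)² = (1×0.0990)² = 0.00980;  (-1·δx/x)² = (-1×0.0710)² = 0.00504
δk/k = √(0.0148) = 0.122
k = 146.9 N/m, so δk = 0.122 × 146.9 = 17.9 N/m.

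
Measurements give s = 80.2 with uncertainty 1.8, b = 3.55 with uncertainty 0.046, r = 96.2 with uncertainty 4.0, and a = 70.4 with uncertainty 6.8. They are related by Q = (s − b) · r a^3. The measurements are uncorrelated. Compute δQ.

7.56e+08

Let u = s − b = 76.7. δu = √(δs² + δb²) = √(3.24 + 0.00212) = 1.80, so δu/u = 0.0235.
Q is then a monomial in u, r, a:
δQ/Q = √((δu/u)² + (1·δr/r)² + (3·δa/a)²) = √(0.000552 + 0.00173 + 0.0840) = 0.294
Q = 2.57e+09, so δQ = 0.294 × 2.57e+09 = 7.56e+08.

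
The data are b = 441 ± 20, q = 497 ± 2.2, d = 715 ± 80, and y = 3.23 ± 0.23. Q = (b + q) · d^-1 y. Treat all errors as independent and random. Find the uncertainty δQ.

0.569

Let u = b + q = 938. δu = √(δb² + δq²) = √(400 + 4.84) = 20.1, so δu/u = 0.0215.
Q is then a monomial in u, d, y:
δQ/Q = √((δu/u)² + (-1·δd/d)² + (1·δy/y)²) = √(0.000460 + 0.0125 + 0.00507) = 0.134
Q = 4.24, so δQ = 0.134 × 4.24 = 0.569.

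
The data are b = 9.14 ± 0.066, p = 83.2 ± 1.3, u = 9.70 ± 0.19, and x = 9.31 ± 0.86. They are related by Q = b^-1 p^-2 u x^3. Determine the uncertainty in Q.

0.0346

Products/powers → add relative errors in quadrature, weighted by exponent:
  (-1·δb/b)² = (-1×0.00722)² = 5.21e-05;  (-2·δp/p)² = (-2×0.0156)² = 0.000977;  (1·δu/u)² = (1×0.0196)² = 0.000384;  (3·δx/x)² = (3×0.0924)² = 0.0768
δQ/Q = √(0.0782) = 0.280
Q = 0.124, so δQ = 0.280 × 0.124 = 0.0346.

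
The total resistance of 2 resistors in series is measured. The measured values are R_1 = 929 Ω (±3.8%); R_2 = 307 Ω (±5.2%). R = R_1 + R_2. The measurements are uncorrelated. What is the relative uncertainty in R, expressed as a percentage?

For a sum/difference, combine absolute errors in quadrature:
  (δR_1)² = 1250;  (δR_2)² = 255
δR = √(1500) = 38.7 Ω
R = 1240 Ω, so δR/R = 38.7/1240 = 0.0313.

3.13%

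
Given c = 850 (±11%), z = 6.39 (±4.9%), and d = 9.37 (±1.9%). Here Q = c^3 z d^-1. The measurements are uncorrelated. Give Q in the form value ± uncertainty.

(4.19 ± 1.40) × 10^8

Each factor contributes (exponent × relative error)² to (δQ/Q)²:
  (3·δc/c)² = (3×0.110)² = 0.109;  (1·δz/z)² = (1×0.0490)² = 0.00240;  (-1·δd/d)² = (-1×0.0190)² = 0.000361
δQ/Q = √(0.112) = 0.334
Q = 4.19e+08, so δQ = 0.334 × 4.19e+08 = 1.4e+08.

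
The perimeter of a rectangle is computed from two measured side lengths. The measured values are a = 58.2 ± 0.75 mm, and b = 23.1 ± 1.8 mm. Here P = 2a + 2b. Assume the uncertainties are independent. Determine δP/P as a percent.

2.40%

Sums and differences: (δP)² = Σ (cᵢ δxᵢ)².
  (2·δa)² = 2.25;  (2·δb)² = 13.0
δP = √(15.2) = 3.90 mm
P = 163 mm, so δP/P = 3.90/163 = 0.0240.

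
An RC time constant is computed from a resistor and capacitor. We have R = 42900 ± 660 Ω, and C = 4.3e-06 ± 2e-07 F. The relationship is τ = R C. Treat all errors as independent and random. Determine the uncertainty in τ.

Relative error in a monomial: (δτ/τ)² = Σ (nᵢ · δxᵢ/xᵢ)².
  (1·δR/R)² = (1×0.0154)² = 0.000237;  (1·δC/C)² = (1×0.0465)² = 0.00216
δτ/τ = √(0.00240) = 0.0490
τ = 0.184 s, so δτ = 0.0490 × 0.184 = 0.00904 s.

0.00904 s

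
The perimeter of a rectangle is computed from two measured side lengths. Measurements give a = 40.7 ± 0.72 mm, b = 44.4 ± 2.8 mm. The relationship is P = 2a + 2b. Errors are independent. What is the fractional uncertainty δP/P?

Each term contributes (cᵢ δxᵢ)² to (δP)²:
  (2·δa)² = 2.07;  (2·δb)² = 31.4
δP = √(33.4) = 5.78 mm
P = 170 mm, so δP/P = 5.78/170 = 0.0340.

0.0340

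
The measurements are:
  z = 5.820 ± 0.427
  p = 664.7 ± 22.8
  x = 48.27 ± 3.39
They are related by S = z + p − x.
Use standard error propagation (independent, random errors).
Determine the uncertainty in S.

For a sum/difference, combine absolute errors in quadrature:
  (δz)² = 0.182;  (δp)² = 520;  (δx)² = 11.5
δS = √(532) = 23.1

23.1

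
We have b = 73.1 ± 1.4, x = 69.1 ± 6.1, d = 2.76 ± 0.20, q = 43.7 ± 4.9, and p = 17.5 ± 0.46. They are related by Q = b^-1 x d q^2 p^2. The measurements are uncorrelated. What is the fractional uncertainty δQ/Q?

For a monomial Q ∝ b^-1, x, d, q^2, p^2, fractional errors add in quadrature:
  (-1·δb/b)² = (-1×0.0192)² = 0.000367;  (1·δx/x)² = (1×0.0883)² = 0.00779;  (1·δd/d)² = (1×0.0725)² = 0.00525;  (2·δq/q)² = (2×0.112)² = 0.0503;  (2·δp/p)² = (2×0.0263)² = 0.00276
δQ/Q = √(0.0665) = 0.258

0.258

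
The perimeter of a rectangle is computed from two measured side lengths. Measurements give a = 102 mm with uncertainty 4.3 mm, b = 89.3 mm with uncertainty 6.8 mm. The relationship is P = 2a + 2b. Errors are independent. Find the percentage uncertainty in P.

4.21%

Each term contributes (cᵢ δxᵢ)² to (δP)²:
  (2·δa)² = 74.0;  (2·δb)² = 185
δP = √(259) = 16.1 mm
P = 383 mm, so δP/P = 16.1/383 = 0.0421.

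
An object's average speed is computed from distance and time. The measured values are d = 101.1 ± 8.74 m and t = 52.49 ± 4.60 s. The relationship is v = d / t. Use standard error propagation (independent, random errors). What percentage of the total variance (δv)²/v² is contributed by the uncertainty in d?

(δv/v)² = (1·δd/d)² + (-1·δt/t)²
  d term: (1×0.0864)² = 0.00747
  t term: (-1×0.0876)² = 0.00768
Total = 0.0152. Share from d = 0.00747/0.0152 = 0.493.

49.3%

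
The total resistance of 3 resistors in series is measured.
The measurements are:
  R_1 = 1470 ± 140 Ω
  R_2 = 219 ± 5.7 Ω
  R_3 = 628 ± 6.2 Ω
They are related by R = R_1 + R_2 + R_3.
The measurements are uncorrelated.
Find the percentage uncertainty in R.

6.05%

Each term contributes (cᵢ δxᵢ)² to (δR)²:
  (δR_1)² = 19600;  (δR_2)² = 32.5;  (δR_3)² = 38.4
δR = √(19700) = 140 Ω
R = 2320 Ω, so δR/R = 140/2320 = 0.0605.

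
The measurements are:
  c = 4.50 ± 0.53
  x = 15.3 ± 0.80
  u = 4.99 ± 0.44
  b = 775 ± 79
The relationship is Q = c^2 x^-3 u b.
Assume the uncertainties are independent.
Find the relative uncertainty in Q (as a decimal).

Relative error in a monomial: (δQ/Q)² = Σ (nᵢ · δxᵢ/xᵢ)².
  (2·δc/c)² = (2×0.118)² = 0.0555;  (-3·δx/x)² = (-3×0.0523)² = 0.0246;  (1·δu/u)² = (1×0.0882)² = 0.00778;  (1·δb/b)² = (1×0.102)² = 0.0104
δQ/Q = √(0.0983) = 0.313

0.313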